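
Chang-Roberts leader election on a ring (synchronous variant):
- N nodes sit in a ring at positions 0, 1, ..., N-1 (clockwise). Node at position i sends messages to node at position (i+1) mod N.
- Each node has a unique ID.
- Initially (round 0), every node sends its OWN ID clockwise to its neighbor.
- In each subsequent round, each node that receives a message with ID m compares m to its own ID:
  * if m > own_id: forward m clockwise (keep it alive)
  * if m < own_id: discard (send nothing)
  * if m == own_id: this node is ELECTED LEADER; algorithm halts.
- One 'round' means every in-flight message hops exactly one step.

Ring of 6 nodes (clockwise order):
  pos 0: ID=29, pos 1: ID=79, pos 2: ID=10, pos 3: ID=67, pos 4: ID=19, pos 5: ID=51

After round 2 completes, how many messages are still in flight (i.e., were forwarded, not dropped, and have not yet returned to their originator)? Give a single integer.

Round 1: pos1(id79) recv 29: drop; pos2(id10) recv 79: fwd; pos3(id67) recv 10: drop; pos4(id19) recv 67: fwd; pos5(id51) recv 19: drop; pos0(id29) recv 51: fwd
Round 2: pos3(id67) recv 79: fwd; pos5(id51) recv 67: fwd; pos1(id79) recv 51: drop
After round 2: 2 messages still in flight

Answer: 2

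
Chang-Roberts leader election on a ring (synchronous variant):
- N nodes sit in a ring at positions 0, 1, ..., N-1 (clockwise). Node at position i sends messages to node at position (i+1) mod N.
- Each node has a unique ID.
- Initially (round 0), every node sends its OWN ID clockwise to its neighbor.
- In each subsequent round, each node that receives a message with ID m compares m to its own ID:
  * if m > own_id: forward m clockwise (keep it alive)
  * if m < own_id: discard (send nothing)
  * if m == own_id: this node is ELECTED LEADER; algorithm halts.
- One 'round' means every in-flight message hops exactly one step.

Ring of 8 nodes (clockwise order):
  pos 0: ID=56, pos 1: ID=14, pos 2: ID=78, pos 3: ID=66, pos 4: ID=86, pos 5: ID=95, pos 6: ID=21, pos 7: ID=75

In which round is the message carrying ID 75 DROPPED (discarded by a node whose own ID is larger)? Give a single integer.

Round 1: pos1(id14) recv 56: fwd; pos2(id78) recv 14: drop; pos3(id66) recv 78: fwd; pos4(id86) recv 66: drop; pos5(id95) recv 86: drop; pos6(id21) recv 95: fwd; pos7(id75) recv 21: drop; pos0(id56) recv 75: fwd
Round 2: pos2(id78) recv 56: drop; pos4(id86) recv 78: drop; pos7(id75) recv 95: fwd; pos1(id14) recv 75: fwd
Round 3: pos0(id56) recv 95: fwd; pos2(id78) recv 75: drop
Round 4: pos1(id14) recv 95: fwd
Round 5: pos2(id78) recv 95: fwd
Round 6: pos3(id66) recv 95: fwd
Round 7: pos4(id86) recv 95: fwd
Round 8: pos5(id95) recv 95: ELECTED
Message ID 75 originates at pos 7; dropped at pos 2 in round 3

Answer: 3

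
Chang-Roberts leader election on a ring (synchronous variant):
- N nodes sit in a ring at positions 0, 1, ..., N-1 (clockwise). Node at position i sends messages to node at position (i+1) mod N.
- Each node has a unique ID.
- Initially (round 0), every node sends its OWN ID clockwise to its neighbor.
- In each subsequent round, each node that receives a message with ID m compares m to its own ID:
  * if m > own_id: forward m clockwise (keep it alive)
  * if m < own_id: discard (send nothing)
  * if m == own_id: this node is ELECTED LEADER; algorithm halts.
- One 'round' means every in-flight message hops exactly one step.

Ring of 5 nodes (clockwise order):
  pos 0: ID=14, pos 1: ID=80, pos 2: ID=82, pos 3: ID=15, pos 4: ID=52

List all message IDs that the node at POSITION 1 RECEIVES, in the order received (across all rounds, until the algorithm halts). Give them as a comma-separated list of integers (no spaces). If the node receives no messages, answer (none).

Round 1: pos1(id80) recv 14: drop; pos2(id82) recv 80: drop; pos3(id15) recv 82: fwd; pos4(id52) recv 15: drop; pos0(id14) recv 52: fwd
Round 2: pos4(id52) recv 82: fwd; pos1(id80) recv 52: drop
Round 3: pos0(id14) recv 82: fwd
Round 4: pos1(id80) recv 82: fwd
Round 5: pos2(id82) recv 82: ELECTED

Answer: 14,52,82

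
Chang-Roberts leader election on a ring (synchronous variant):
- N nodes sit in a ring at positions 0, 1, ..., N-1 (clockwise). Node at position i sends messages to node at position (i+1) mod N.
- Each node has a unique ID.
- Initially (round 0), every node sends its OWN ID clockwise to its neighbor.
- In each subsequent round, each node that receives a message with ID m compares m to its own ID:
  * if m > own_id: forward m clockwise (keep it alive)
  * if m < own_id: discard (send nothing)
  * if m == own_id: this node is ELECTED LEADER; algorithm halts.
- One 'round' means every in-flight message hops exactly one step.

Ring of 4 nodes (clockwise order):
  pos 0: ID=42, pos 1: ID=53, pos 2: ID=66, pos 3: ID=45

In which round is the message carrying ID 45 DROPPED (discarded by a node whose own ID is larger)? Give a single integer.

Round 1: pos1(id53) recv 42: drop; pos2(id66) recv 53: drop; pos3(id45) recv 66: fwd; pos0(id42) recv 45: fwd
Round 2: pos0(id42) recv 66: fwd; pos1(id53) recv 45: drop
Round 3: pos1(id53) recv 66: fwd
Round 4: pos2(id66) recv 66: ELECTED
Message ID 45 originates at pos 3; dropped at pos 1 in round 2

Answer: 2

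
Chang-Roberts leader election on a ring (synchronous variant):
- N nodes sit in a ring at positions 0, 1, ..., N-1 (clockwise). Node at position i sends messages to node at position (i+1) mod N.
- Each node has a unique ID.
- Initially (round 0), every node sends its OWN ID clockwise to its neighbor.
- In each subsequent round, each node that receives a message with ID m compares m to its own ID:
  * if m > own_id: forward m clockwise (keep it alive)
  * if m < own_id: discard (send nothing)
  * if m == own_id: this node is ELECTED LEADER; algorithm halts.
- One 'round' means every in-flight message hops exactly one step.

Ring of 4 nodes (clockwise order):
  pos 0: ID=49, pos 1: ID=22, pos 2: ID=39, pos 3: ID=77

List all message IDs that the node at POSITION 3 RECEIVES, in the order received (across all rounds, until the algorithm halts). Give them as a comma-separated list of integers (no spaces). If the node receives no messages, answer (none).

Answer: 39,49,77

Derivation:
Round 1: pos1(id22) recv 49: fwd; pos2(id39) recv 22: drop; pos3(id77) recv 39: drop; pos0(id49) recv 77: fwd
Round 2: pos2(id39) recv 49: fwd; pos1(id22) recv 77: fwd
Round 3: pos3(id77) recv 49: drop; pos2(id39) recv 77: fwd
Round 4: pos3(id77) recv 77: ELECTED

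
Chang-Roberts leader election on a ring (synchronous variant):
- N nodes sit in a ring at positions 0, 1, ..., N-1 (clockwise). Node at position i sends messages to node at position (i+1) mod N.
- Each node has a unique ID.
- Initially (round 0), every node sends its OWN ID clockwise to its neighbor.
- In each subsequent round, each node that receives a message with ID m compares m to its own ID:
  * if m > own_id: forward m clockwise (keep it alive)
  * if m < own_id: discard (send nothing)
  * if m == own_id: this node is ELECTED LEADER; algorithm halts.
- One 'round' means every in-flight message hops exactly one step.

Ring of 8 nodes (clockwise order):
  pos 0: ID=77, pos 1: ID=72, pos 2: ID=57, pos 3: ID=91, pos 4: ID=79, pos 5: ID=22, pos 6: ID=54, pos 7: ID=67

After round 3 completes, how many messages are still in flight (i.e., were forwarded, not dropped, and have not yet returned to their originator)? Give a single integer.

Round 1: pos1(id72) recv 77: fwd; pos2(id57) recv 72: fwd; pos3(id91) recv 57: drop; pos4(id79) recv 91: fwd; pos5(id22) recv 79: fwd; pos6(id54) recv 22: drop; pos7(id67) recv 54: drop; pos0(id77) recv 67: drop
Round 2: pos2(id57) recv 77: fwd; pos3(id91) recv 72: drop; pos5(id22) recv 91: fwd; pos6(id54) recv 79: fwd
Round 3: pos3(id91) recv 77: drop; pos6(id54) recv 91: fwd; pos7(id67) recv 79: fwd
After round 3: 2 messages still in flight

Answer: 2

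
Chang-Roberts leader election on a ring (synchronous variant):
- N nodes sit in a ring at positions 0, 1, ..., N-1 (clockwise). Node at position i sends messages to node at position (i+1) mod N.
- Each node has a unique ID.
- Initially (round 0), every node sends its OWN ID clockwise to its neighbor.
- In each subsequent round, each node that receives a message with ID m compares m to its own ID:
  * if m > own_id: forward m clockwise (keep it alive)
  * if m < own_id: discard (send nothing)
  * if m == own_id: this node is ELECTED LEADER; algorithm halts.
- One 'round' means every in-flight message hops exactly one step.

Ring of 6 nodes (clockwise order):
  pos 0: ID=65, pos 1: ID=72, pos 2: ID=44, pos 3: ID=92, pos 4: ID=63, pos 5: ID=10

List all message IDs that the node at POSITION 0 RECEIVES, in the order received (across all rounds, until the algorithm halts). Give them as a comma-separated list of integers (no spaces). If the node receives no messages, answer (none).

Round 1: pos1(id72) recv 65: drop; pos2(id44) recv 72: fwd; pos3(id92) recv 44: drop; pos4(id63) recv 92: fwd; pos5(id10) recv 63: fwd; pos0(id65) recv 10: drop
Round 2: pos3(id92) recv 72: drop; pos5(id10) recv 92: fwd; pos0(id65) recv 63: drop
Round 3: pos0(id65) recv 92: fwd
Round 4: pos1(id72) recv 92: fwd
Round 5: pos2(id44) recv 92: fwd
Round 6: pos3(id92) recv 92: ELECTED

Answer: 10,63,92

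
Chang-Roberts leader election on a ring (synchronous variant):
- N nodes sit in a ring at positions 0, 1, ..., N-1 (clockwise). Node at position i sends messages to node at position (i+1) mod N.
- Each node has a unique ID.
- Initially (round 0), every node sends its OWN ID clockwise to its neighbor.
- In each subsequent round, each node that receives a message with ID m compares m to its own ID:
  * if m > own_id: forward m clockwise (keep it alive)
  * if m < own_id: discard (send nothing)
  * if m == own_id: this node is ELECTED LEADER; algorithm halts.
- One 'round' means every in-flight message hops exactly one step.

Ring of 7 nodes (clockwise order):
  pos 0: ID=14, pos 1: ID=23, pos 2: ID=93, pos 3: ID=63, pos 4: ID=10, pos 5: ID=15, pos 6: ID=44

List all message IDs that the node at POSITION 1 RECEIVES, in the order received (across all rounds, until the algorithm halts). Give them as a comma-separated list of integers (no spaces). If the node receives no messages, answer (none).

Round 1: pos1(id23) recv 14: drop; pos2(id93) recv 23: drop; pos3(id63) recv 93: fwd; pos4(id10) recv 63: fwd; pos5(id15) recv 10: drop; pos6(id44) recv 15: drop; pos0(id14) recv 44: fwd
Round 2: pos4(id10) recv 93: fwd; pos5(id15) recv 63: fwd; pos1(id23) recv 44: fwd
Round 3: pos5(id15) recv 93: fwd; pos6(id44) recv 63: fwd; pos2(id93) recv 44: drop
Round 4: pos6(id44) recv 93: fwd; pos0(id14) recv 63: fwd
Round 5: pos0(id14) recv 93: fwd; pos1(id23) recv 63: fwd
Round 6: pos1(id23) recv 93: fwd; pos2(id93) recv 63: drop
Round 7: pos2(id93) recv 93: ELECTED

Answer: 14,44,63,93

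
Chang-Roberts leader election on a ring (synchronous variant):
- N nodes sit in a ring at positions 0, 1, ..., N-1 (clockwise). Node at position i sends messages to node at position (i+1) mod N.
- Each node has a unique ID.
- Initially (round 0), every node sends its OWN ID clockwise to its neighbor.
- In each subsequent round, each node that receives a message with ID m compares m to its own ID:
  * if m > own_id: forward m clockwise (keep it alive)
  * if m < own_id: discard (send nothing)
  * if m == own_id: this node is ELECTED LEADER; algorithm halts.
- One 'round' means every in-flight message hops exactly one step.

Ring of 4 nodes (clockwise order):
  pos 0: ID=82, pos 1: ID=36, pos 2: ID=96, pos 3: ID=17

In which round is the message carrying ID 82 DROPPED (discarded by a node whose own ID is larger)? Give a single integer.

Answer: 2

Derivation:
Round 1: pos1(id36) recv 82: fwd; pos2(id96) recv 36: drop; pos3(id17) recv 96: fwd; pos0(id82) recv 17: drop
Round 2: pos2(id96) recv 82: drop; pos0(id82) recv 96: fwd
Round 3: pos1(id36) recv 96: fwd
Round 4: pos2(id96) recv 96: ELECTED
Message ID 82 originates at pos 0; dropped at pos 2 in round 2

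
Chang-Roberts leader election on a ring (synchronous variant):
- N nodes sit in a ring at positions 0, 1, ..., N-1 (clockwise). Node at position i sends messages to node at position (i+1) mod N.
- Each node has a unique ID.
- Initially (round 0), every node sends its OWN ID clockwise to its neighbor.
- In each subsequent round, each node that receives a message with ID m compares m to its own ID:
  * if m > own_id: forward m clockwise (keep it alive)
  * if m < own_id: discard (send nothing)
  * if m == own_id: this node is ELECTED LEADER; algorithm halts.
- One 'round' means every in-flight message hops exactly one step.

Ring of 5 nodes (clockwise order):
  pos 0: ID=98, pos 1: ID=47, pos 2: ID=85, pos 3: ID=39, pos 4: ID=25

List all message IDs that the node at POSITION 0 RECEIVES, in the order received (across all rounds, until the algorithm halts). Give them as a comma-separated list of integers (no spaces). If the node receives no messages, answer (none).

Answer: 25,39,85,98

Derivation:
Round 1: pos1(id47) recv 98: fwd; pos2(id85) recv 47: drop; pos3(id39) recv 85: fwd; pos4(id25) recv 39: fwd; pos0(id98) recv 25: drop
Round 2: pos2(id85) recv 98: fwd; pos4(id25) recv 85: fwd; pos0(id98) recv 39: drop
Round 3: pos3(id39) recv 98: fwd; pos0(id98) recv 85: drop
Round 4: pos4(id25) recv 98: fwd
Round 5: pos0(id98) recv 98: ELECTED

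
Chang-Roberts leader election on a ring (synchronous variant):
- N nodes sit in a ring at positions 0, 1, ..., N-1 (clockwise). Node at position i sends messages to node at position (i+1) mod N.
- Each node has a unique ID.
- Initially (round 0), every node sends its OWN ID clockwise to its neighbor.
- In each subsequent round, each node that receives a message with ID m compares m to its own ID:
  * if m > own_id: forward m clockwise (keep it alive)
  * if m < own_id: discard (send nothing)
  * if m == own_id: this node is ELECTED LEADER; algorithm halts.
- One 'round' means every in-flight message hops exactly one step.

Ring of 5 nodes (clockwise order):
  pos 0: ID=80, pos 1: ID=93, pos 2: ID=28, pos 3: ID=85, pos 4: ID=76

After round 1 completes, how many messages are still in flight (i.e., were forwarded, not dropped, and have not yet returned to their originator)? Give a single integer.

Round 1: pos1(id93) recv 80: drop; pos2(id28) recv 93: fwd; pos3(id85) recv 28: drop; pos4(id76) recv 85: fwd; pos0(id80) recv 76: drop
After round 1: 2 messages still in flight

Answer: 2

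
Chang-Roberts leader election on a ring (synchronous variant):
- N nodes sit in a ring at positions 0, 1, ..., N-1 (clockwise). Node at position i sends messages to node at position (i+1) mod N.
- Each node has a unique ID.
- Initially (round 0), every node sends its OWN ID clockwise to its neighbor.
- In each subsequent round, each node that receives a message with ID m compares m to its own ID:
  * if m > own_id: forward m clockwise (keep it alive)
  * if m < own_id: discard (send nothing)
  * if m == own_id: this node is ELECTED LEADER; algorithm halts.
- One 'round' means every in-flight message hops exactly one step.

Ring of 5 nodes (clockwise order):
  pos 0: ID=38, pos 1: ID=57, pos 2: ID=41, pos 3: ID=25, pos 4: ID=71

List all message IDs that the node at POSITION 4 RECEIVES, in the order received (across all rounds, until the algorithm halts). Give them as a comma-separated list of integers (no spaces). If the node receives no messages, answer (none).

Answer: 25,41,57,71

Derivation:
Round 1: pos1(id57) recv 38: drop; pos2(id41) recv 57: fwd; pos3(id25) recv 41: fwd; pos4(id71) recv 25: drop; pos0(id38) recv 71: fwd
Round 2: pos3(id25) recv 57: fwd; pos4(id71) recv 41: drop; pos1(id57) recv 71: fwd
Round 3: pos4(id71) recv 57: drop; pos2(id41) recv 71: fwd
Round 4: pos3(id25) recv 71: fwd
Round 5: pos4(id71) recv 71: ELECTED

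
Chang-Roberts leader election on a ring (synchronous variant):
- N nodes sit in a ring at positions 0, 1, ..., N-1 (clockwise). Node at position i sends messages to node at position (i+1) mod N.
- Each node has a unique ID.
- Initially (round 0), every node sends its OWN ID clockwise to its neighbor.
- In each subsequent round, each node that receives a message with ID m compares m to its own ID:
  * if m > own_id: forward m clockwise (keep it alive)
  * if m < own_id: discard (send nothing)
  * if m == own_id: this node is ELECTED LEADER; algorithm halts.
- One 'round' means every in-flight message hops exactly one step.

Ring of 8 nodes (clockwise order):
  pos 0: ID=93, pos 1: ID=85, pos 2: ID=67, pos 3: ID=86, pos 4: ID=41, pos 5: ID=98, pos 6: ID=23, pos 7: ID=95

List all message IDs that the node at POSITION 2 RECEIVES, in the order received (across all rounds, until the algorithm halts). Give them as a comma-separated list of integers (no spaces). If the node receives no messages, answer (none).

Answer: 85,93,95,98

Derivation:
Round 1: pos1(id85) recv 93: fwd; pos2(id67) recv 85: fwd; pos3(id86) recv 67: drop; pos4(id41) recv 86: fwd; pos5(id98) recv 41: drop; pos6(id23) recv 98: fwd; pos7(id95) recv 23: drop; pos0(id93) recv 95: fwd
Round 2: pos2(id67) recv 93: fwd; pos3(id86) recv 85: drop; pos5(id98) recv 86: drop; pos7(id95) recv 98: fwd; pos1(id85) recv 95: fwd
Round 3: pos3(id86) recv 93: fwd; pos0(id93) recv 98: fwd; pos2(id67) recv 95: fwd
Round 4: pos4(id41) recv 93: fwd; pos1(id85) recv 98: fwd; pos3(id86) recv 95: fwd
Round 5: pos5(id98) recv 93: drop; pos2(id67) recv 98: fwd; pos4(id41) recv 95: fwd
Round 6: pos3(id86) recv 98: fwd; pos5(id98) recv 95: drop
Round 7: pos4(id41) recv 98: fwd
Round 8: pos5(id98) recv 98: ELECTED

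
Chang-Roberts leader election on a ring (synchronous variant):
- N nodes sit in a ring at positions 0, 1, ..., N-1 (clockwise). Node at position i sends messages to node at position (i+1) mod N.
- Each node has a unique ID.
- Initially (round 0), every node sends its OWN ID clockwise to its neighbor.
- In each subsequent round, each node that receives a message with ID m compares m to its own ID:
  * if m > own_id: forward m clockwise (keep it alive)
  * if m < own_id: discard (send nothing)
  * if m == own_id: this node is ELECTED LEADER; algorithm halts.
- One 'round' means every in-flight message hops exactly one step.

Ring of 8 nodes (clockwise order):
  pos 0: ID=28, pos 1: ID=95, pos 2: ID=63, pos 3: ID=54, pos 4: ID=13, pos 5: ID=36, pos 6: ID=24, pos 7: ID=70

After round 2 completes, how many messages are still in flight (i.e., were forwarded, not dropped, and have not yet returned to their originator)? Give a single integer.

Answer: 3

Derivation:
Round 1: pos1(id95) recv 28: drop; pos2(id63) recv 95: fwd; pos3(id54) recv 63: fwd; pos4(id13) recv 54: fwd; pos5(id36) recv 13: drop; pos6(id24) recv 36: fwd; pos7(id70) recv 24: drop; pos0(id28) recv 70: fwd
Round 2: pos3(id54) recv 95: fwd; pos4(id13) recv 63: fwd; pos5(id36) recv 54: fwd; pos7(id70) recv 36: drop; pos1(id95) recv 70: drop
After round 2: 3 messages still in flight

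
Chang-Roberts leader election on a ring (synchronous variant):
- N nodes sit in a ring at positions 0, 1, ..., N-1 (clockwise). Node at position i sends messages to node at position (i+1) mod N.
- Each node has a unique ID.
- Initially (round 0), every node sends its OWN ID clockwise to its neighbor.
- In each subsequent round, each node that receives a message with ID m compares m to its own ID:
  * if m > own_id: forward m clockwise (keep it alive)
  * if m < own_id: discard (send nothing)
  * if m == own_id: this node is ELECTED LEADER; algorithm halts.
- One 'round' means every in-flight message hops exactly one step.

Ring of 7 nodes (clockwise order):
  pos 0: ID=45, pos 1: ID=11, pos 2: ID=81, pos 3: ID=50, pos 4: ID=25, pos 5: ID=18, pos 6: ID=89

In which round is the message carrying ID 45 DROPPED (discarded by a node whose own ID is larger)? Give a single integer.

Round 1: pos1(id11) recv 45: fwd; pos2(id81) recv 11: drop; pos3(id50) recv 81: fwd; pos4(id25) recv 50: fwd; pos5(id18) recv 25: fwd; pos6(id89) recv 18: drop; pos0(id45) recv 89: fwd
Round 2: pos2(id81) recv 45: drop; pos4(id25) recv 81: fwd; pos5(id18) recv 50: fwd; pos6(id89) recv 25: drop; pos1(id11) recv 89: fwd
Round 3: pos5(id18) recv 81: fwd; pos6(id89) recv 50: drop; pos2(id81) recv 89: fwd
Round 4: pos6(id89) recv 81: drop; pos3(id50) recv 89: fwd
Round 5: pos4(id25) recv 89: fwd
Round 6: pos5(id18) recv 89: fwd
Round 7: pos6(id89) recv 89: ELECTED
Message ID 45 originates at pos 0; dropped at pos 2 in round 2

Answer: 2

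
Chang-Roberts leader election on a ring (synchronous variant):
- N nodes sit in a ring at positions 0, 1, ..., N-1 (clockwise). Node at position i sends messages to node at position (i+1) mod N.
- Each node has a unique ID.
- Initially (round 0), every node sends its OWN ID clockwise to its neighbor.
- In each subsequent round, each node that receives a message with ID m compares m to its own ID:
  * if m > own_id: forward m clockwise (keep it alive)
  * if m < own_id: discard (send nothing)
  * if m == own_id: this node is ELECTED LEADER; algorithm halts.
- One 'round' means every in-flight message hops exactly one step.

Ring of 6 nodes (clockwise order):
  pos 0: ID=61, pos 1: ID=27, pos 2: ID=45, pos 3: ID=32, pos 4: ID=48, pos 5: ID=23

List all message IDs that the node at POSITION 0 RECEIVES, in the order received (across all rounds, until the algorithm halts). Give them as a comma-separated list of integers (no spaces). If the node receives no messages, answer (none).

Answer: 23,48,61

Derivation:
Round 1: pos1(id27) recv 61: fwd; pos2(id45) recv 27: drop; pos3(id32) recv 45: fwd; pos4(id48) recv 32: drop; pos5(id23) recv 48: fwd; pos0(id61) recv 23: drop
Round 2: pos2(id45) recv 61: fwd; pos4(id48) recv 45: drop; pos0(id61) recv 48: drop
Round 3: pos3(id32) recv 61: fwd
Round 4: pos4(id48) recv 61: fwd
Round 5: pos5(id23) recv 61: fwd
Round 6: pos0(id61) recv 61: ELECTED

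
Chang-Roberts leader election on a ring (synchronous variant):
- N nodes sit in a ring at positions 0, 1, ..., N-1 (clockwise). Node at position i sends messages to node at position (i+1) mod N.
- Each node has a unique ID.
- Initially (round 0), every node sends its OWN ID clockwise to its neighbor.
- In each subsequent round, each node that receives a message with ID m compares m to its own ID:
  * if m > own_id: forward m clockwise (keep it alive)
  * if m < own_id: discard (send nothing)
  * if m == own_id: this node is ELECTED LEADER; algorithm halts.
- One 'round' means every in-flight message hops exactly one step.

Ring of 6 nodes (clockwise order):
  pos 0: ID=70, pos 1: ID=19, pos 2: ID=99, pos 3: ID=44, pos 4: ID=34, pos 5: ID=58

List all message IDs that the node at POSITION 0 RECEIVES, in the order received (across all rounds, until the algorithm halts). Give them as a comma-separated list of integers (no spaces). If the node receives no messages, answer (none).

Round 1: pos1(id19) recv 70: fwd; pos2(id99) recv 19: drop; pos3(id44) recv 99: fwd; pos4(id34) recv 44: fwd; pos5(id58) recv 34: drop; pos0(id70) recv 58: drop
Round 2: pos2(id99) recv 70: drop; pos4(id34) recv 99: fwd; pos5(id58) recv 44: drop
Round 3: pos5(id58) recv 99: fwd
Round 4: pos0(id70) recv 99: fwd
Round 5: pos1(id19) recv 99: fwd
Round 6: pos2(id99) recv 99: ELECTED

Answer: 58,99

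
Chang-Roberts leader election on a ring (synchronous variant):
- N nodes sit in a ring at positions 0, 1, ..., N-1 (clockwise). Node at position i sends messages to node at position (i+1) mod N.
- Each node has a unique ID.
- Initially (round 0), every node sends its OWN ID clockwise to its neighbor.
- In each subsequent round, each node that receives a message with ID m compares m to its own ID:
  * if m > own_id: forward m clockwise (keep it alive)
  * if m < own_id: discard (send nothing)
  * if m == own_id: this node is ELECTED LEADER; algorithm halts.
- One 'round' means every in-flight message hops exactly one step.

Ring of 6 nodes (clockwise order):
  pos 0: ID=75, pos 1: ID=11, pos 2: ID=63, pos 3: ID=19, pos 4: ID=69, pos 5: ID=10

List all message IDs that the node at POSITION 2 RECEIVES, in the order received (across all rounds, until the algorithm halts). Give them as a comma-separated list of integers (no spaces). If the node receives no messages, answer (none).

Answer: 11,75

Derivation:
Round 1: pos1(id11) recv 75: fwd; pos2(id63) recv 11: drop; pos3(id19) recv 63: fwd; pos4(id69) recv 19: drop; pos5(id10) recv 69: fwd; pos0(id75) recv 10: drop
Round 2: pos2(id63) recv 75: fwd; pos4(id69) recv 63: drop; pos0(id75) recv 69: drop
Round 3: pos3(id19) recv 75: fwd
Round 4: pos4(id69) recv 75: fwd
Round 5: pos5(id10) recv 75: fwd
Round 6: pos0(id75) recv 75: ELECTED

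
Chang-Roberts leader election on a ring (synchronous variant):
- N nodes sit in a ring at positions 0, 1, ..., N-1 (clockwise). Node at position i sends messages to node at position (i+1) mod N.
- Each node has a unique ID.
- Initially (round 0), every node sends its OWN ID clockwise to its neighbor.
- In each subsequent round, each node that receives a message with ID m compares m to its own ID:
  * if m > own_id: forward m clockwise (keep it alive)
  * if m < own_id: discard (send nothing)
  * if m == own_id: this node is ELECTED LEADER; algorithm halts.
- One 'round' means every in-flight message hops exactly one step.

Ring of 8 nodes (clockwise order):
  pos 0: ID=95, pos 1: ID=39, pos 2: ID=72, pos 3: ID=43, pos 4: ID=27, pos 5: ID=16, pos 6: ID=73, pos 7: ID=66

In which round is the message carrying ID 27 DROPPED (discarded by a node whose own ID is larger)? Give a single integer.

Answer: 2

Derivation:
Round 1: pos1(id39) recv 95: fwd; pos2(id72) recv 39: drop; pos3(id43) recv 72: fwd; pos4(id27) recv 43: fwd; pos5(id16) recv 27: fwd; pos6(id73) recv 16: drop; pos7(id66) recv 73: fwd; pos0(id95) recv 66: drop
Round 2: pos2(id72) recv 95: fwd; pos4(id27) recv 72: fwd; pos5(id16) recv 43: fwd; pos6(id73) recv 27: drop; pos0(id95) recv 73: drop
Round 3: pos3(id43) recv 95: fwd; pos5(id16) recv 72: fwd; pos6(id73) recv 43: drop
Round 4: pos4(id27) recv 95: fwd; pos6(id73) recv 72: drop
Round 5: pos5(id16) recv 95: fwd
Round 6: pos6(id73) recv 95: fwd
Round 7: pos7(id66) recv 95: fwd
Round 8: pos0(id95) recv 95: ELECTED
Message ID 27 originates at pos 4; dropped at pos 6 in round 2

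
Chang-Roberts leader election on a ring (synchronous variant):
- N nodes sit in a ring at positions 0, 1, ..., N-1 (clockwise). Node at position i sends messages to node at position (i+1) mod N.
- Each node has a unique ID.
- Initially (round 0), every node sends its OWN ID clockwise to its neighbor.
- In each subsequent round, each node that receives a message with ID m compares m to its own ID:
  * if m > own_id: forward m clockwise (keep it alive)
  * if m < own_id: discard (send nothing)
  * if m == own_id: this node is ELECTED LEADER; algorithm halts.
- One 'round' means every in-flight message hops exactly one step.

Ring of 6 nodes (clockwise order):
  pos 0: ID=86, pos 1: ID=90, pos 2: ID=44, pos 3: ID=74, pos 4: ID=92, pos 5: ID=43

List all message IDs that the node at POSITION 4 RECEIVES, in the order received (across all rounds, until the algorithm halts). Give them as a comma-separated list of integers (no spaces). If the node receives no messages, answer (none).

Round 1: pos1(id90) recv 86: drop; pos2(id44) recv 90: fwd; pos3(id74) recv 44: drop; pos4(id92) recv 74: drop; pos5(id43) recv 92: fwd; pos0(id86) recv 43: drop
Round 2: pos3(id74) recv 90: fwd; pos0(id86) recv 92: fwd
Round 3: pos4(id92) recv 90: drop; pos1(id90) recv 92: fwd
Round 4: pos2(id44) recv 92: fwd
Round 5: pos3(id74) recv 92: fwd
Round 6: pos4(id92) recv 92: ELECTED

Answer: 74,90,92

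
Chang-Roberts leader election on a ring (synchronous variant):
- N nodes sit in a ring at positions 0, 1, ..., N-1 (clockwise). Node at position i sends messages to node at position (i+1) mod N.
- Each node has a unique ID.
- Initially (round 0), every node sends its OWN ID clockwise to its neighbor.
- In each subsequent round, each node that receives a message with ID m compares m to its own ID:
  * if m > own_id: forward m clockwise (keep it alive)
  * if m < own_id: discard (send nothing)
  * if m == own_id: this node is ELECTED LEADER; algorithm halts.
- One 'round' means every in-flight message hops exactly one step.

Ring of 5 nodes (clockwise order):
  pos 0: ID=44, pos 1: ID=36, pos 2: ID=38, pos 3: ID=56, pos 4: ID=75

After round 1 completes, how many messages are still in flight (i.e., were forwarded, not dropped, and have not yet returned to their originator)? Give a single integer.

Round 1: pos1(id36) recv 44: fwd; pos2(id38) recv 36: drop; pos3(id56) recv 38: drop; pos4(id75) recv 56: drop; pos0(id44) recv 75: fwd
After round 1: 2 messages still in flight

Answer: 2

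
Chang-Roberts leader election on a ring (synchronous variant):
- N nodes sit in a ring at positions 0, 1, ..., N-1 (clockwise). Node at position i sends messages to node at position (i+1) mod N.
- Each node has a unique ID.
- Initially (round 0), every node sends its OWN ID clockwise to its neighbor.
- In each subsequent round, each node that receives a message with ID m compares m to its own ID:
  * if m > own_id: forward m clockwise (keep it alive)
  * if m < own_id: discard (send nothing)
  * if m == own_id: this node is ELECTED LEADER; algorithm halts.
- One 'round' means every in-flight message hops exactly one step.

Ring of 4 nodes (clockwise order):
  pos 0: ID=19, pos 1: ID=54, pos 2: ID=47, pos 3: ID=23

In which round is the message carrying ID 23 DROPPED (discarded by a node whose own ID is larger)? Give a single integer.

Answer: 2

Derivation:
Round 1: pos1(id54) recv 19: drop; pos2(id47) recv 54: fwd; pos3(id23) recv 47: fwd; pos0(id19) recv 23: fwd
Round 2: pos3(id23) recv 54: fwd; pos0(id19) recv 47: fwd; pos1(id54) recv 23: drop
Round 3: pos0(id19) recv 54: fwd; pos1(id54) recv 47: drop
Round 4: pos1(id54) recv 54: ELECTED
Message ID 23 originates at pos 3; dropped at pos 1 in round 2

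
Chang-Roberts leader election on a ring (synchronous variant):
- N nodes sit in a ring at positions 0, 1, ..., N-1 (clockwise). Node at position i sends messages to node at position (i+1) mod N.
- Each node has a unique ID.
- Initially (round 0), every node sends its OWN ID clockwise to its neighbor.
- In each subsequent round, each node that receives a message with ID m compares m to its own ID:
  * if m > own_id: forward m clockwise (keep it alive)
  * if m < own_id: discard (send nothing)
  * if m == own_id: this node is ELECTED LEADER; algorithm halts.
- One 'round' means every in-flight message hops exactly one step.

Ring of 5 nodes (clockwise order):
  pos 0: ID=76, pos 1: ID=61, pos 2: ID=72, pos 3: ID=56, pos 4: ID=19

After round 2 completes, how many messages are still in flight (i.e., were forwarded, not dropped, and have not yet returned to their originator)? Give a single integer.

Answer: 2

Derivation:
Round 1: pos1(id61) recv 76: fwd; pos2(id72) recv 61: drop; pos3(id56) recv 72: fwd; pos4(id19) recv 56: fwd; pos0(id76) recv 19: drop
Round 2: pos2(id72) recv 76: fwd; pos4(id19) recv 72: fwd; pos0(id76) recv 56: drop
After round 2: 2 messages still in flight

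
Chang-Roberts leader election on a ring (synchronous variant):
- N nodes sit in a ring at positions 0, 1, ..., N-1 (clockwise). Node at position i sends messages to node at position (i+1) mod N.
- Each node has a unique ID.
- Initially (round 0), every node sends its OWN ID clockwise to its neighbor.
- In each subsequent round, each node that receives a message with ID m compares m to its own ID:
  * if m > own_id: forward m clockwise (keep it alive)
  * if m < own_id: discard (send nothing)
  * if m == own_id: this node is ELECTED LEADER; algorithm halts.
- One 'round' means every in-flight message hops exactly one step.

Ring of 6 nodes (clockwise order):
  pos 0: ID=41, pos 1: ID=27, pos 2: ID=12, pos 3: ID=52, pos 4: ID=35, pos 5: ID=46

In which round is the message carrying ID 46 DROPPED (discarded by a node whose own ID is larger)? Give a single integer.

Round 1: pos1(id27) recv 41: fwd; pos2(id12) recv 27: fwd; pos3(id52) recv 12: drop; pos4(id35) recv 52: fwd; pos5(id46) recv 35: drop; pos0(id41) recv 46: fwd
Round 2: pos2(id12) recv 41: fwd; pos3(id52) recv 27: drop; pos5(id46) recv 52: fwd; pos1(id27) recv 46: fwd
Round 3: pos3(id52) recv 41: drop; pos0(id41) recv 52: fwd; pos2(id12) recv 46: fwd
Round 4: pos1(id27) recv 52: fwd; pos3(id52) recv 46: drop
Round 5: pos2(id12) recv 52: fwd
Round 6: pos3(id52) recv 52: ELECTED
Message ID 46 originates at pos 5; dropped at pos 3 in round 4

Answer: 4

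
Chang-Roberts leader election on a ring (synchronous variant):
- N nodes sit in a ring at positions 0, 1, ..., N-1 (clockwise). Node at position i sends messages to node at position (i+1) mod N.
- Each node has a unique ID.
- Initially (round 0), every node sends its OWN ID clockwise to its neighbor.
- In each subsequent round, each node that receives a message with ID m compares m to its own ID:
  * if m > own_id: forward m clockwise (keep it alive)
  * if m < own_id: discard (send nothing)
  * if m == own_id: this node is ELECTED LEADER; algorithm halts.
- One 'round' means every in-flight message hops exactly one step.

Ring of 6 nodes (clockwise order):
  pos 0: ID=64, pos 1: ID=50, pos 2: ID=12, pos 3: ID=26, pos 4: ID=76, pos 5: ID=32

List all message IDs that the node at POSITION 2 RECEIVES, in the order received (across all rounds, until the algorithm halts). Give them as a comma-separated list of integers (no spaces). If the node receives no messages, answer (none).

Round 1: pos1(id50) recv 64: fwd; pos2(id12) recv 50: fwd; pos3(id26) recv 12: drop; pos4(id76) recv 26: drop; pos5(id32) recv 76: fwd; pos0(id64) recv 32: drop
Round 2: pos2(id12) recv 64: fwd; pos3(id26) recv 50: fwd; pos0(id64) recv 76: fwd
Round 3: pos3(id26) recv 64: fwd; pos4(id76) recv 50: drop; pos1(id50) recv 76: fwd
Round 4: pos4(id76) recv 64: drop; pos2(id12) recv 76: fwd
Round 5: pos3(id26) recv 76: fwd
Round 6: pos4(id76) recv 76: ELECTED

Answer: 50,64,76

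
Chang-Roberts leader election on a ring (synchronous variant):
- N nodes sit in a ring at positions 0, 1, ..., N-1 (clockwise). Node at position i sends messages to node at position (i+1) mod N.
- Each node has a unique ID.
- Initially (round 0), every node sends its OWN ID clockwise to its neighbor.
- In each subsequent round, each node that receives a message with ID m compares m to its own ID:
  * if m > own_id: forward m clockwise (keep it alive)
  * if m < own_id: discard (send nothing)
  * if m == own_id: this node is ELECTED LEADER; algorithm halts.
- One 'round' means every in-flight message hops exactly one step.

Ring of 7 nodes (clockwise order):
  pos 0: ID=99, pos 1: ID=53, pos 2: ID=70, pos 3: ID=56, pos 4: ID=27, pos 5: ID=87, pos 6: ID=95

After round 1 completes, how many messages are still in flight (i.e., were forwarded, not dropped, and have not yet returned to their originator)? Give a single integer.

Round 1: pos1(id53) recv 99: fwd; pos2(id70) recv 53: drop; pos3(id56) recv 70: fwd; pos4(id27) recv 56: fwd; pos5(id87) recv 27: drop; pos6(id95) recv 87: drop; pos0(id99) recv 95: drop
After round 1: 3 messages still in flight

Answer: 3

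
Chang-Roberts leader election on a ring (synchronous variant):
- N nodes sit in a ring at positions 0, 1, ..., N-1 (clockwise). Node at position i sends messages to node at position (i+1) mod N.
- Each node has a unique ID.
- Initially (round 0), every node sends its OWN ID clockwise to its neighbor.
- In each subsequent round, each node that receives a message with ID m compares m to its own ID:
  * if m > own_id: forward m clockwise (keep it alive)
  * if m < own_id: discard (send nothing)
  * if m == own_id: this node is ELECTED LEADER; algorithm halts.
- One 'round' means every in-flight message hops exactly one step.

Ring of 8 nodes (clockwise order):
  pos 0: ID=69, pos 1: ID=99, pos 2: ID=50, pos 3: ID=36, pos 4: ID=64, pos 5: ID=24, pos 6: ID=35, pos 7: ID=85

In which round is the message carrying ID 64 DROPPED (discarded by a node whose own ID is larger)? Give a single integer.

Round 1: pos1(id99) recv 69: drop; pos2(id50) recv 99: fwd; pos3(id36) recv 50: fwd; pos4(id64) recv 36: drop; pos5(id24) recv 64: fwd; pos6(id35) recv 24: drop; pos7(id85) recv 35: drop; pos0(id69) recv 85: fwd
Round 2: pos3(id36) recv 99: fwd; pos4(id64) recv 50: drop; pos6(id35) recv 64: fwd; pos1(id99) recv 85: drop
Round 3: pos4(id64) recv 99: fwd; pos7(id85) recv 64: drop
Round 4: pos5(id24) recv 99: fwd
Round 5: pos6(id35) recv 99: fwd
Round 6: pos7(id85) recv 99: fwd
Round 7: pos0(id69) recv 99: fwd
Round 8: pos1(id99) recv 99: ELECTED
Message ID 64 originates at pos 4; dropped at pos 7 in round 3

Answer: 3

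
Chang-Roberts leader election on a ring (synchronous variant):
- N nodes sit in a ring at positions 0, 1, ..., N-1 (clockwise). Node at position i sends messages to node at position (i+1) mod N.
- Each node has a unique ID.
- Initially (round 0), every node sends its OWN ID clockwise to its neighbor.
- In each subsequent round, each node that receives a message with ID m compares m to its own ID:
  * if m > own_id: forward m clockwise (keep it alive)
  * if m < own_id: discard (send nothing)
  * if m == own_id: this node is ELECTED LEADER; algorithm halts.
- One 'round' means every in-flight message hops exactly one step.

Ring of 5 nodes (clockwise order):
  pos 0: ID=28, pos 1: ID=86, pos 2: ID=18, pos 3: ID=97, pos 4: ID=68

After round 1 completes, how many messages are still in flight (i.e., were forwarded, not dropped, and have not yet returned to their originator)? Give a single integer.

Answer: 3

Derivation:
Round 1: pos1(id86) recv 28: drop; pos2(id18) recv 86: fwd; pos3(id97) recv 18: drop; pos4(id68) recv 97: fwd; pos0(id28) recv 68: fwd
After round 1: 3 messages still in flight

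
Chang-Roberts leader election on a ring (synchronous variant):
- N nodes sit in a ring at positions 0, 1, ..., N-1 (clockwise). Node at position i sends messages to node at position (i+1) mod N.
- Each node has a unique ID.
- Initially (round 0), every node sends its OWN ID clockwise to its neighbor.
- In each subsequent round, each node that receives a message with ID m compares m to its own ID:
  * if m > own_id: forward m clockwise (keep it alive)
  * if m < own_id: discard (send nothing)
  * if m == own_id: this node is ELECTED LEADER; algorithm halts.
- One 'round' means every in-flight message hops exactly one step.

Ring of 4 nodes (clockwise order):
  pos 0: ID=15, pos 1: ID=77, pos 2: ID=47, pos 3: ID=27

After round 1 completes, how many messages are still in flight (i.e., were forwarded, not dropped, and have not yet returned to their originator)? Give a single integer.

Answer: 3

Derivation:
Round 1: pos1(id77) recv 15: drop; pos2(id47) recv 77: fwd; pos3(id27) recv 47: fwd; pos0(id15) recv 27: fwd
After round 1: 3 messages still in flight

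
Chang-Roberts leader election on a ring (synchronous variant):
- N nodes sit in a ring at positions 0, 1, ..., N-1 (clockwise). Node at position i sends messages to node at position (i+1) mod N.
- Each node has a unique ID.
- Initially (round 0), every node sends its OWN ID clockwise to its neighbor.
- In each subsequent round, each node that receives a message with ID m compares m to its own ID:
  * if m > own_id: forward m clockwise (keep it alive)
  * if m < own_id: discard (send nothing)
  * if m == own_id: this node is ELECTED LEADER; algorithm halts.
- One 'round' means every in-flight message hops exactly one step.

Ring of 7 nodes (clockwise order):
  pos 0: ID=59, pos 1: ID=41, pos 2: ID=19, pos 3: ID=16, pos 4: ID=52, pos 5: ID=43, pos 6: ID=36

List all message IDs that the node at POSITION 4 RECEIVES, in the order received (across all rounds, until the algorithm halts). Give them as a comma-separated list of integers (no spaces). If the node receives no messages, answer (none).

Answer: 16,19,41,59

Derivation:
Round 1: pos1(id41) recv 59: fwd; pos2(id19) recv 41: fwd; pos3(id16) recv 19: fwd; pos4(id52) recv 16: drop; pos5(id43) recv 52: fwd; pos6(id36) recv 43: fwd; pos0(id59) recv 36: drop
Round 2: pos2(id19) recv 59: fwd; pos3(id16) recv 41: fwd; pos4(id52) recv 19: drop; pos6(id36) recv 52: fwd; pos0(id59) recv 43: drop
Round 3: pos3(id16) recv 59: fwd; pos4(id52) recv 41: drop; pos0(id59) recv 52: drop
Round 4: pos4(id52) recv 59: fwd
Round 5: pos5(id43) recv 59: fwd
Round 6: pos6(id36) recv 59: fwd
Round 7: pos0(id59) recv 59: ELECTED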